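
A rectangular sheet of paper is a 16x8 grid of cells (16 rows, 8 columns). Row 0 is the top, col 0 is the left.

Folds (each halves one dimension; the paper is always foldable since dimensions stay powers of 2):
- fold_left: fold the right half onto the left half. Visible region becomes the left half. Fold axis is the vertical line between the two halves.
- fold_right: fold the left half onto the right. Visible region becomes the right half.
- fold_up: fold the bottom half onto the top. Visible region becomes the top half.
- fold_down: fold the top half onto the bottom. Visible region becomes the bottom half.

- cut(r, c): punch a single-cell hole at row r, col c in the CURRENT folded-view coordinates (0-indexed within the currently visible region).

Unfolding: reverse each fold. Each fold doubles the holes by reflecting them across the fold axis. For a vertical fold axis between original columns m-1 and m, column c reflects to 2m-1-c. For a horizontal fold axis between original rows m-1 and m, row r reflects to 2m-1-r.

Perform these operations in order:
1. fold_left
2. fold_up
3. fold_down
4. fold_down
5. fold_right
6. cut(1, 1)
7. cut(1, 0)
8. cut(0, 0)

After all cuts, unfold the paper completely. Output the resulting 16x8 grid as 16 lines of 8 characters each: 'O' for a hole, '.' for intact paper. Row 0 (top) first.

Op 1 fold_left: fold axis v@4; visible region now rows[0,16) x cols[0,4) = 16x4
Op 2 fold_up: fold axis h@8; visible region now rows[0,8) x cols[0,4) = 8x4
Op 3 fold_down: fold axis h@4; visible region now rows[4,8) x cols[0,4) = 4x4
Op 4 fold_down: fold axis h@6; visible region now rows[6,8) x cols[0,4) = 2x4
Op 5 fold_right: fold axis v@2; visible region now rows[6,8) x cols[2,4) = 2x2
Op 6 cut(1, 1): punch at orig (7,3); cuts so far [(7, 3)]; region rows[6,8) x cols[2,4) = 2x2
Op 7 cut(1, 0): punch at orig (7,2); cuts so far [(7, 2), (7, 3)]; region rows[6,8) x cols[2,4) = 2x2
Op 8 cut(0, 0): punch at orig (6,2); cuts so far [(6, 2), (7, 2), (7, 3)]; region rows[6,8) x cols[2,4) = 2x2
Unfold 1 (reflect across v@2): 6 holes -> [(6, 1), (6, 2), (7, 0), (7, 1), (7, 2), (7, 3)]
Unfold 2 (reflect across h@6): 12 holes -> [(4, 0), (4, 1), (4, 2), (4, 3), (5, 1), (5, 2), (6, 1), (6, 2), (7, 0), (7, 1), (7, 2), (7, 3)]
Unfold 3 (reflect across h@4): 24 holes -> [(0, 0), (0, 1), (0, 2), (0, 3), (1, 1), (1, 2), (2, 1), (2, 2), (3, 0), (3, 1), (3, 2), (3, 3), (4, 0), (4, 1), (4, 2), (4, 3), (5, 1), (5, 2), (6, 1), (6, 2), (7, 0), (7, 1), (7, 2), (7, 3)]
Unfold 4 (reflect across h@8): 48 holes -> [(0, 0), (0, 1), (0, 2), (0, 3), (1, 1), (1, 2), (2, 1), (2, 2), (3, 0), (3, 1), (3, 2), (3, 3), (4, 0), (4, 1), (4, 2), (4, 3), (5, 1), (5, 2), (6, 1), (6, 2), (7, 0), (7, 1), (7, 2), (7, 3), (8, 0), (8, 1), (8, 2), (8, 3), (9, 1), (9, 2), (10, 1), (10, 2), (11, 0), (11, 1), (11, 2), (11, 3), (12, 0), (12, 1), (12, 2), (12, 3), (13, 1), (13, 2), (14, 1), (14, 2), (15, 0), (15, 1), (15, 2), (15, 3)]
Unfold 5 (reflect across v@4): 96 holes -> [(0, 0), (0, 1), (0, 2), (0, 3), (0, 4), (0, 5), (0, 6), (0, 7), (1, 1), (1, 2), (1, 5), (1, 6), (2, 1), (2, 2), (2, 5), (2, 6), (3, 0), (3, 1), (3, 2), (3, 3), (3, 4), (3, 5), (3, 6), (3, 7), (4, 0), (4, 1), (4, 2), (4, 3), (4, 4), (4, 5), (4, 6), (4, 7), (5, 1), (5, 2), (5, 5), (5, 6), (6, 1), (6, 2), (6, 5), (6, 6), (7, 0), (7, 1), (7, 2), (7, 3), (7, 4), (7, 5), (7, 6), (7, 7), (8, 0), (8, 1), (8, 2), (8, 3), (8, 4), (8, 5), (8, 6), (8, 7), (9, 1), (9, 2), (9, 5), (9, 6), (10, 1), (10, 2), (10, 5), (10, 6), (11, 0), (11, 1), (11, 2), (11, 3), (11, 4), (11, 5), (11, 6), (11, 7), (12, 0), (12, 1), (12, 2), (12, 3), (12, 4), (12, 5), (12, 6), (12, 7), (13, 1), (13, 2), (13, 5), (13, 6), (14, 1), (14, 2), (14, 5), (14, 6), (15, 0), (15, 1), (15, 2), (15, 3), (15, 4), (15, 5), (15, 6), (15, 7)]

Answer: OOOOOOOO
.OO..OO.
.OO..OO.
OOOOOOOO
OOOOOOOO
.OO..OO.
.OO..OO.
OOOOOOOO
OOOOOOOO
.OO..OO.
.OO..OO.
OOOOOOOO
OOOOOOOO
.OO..OO.
.OO..OO.
OOOOOOOO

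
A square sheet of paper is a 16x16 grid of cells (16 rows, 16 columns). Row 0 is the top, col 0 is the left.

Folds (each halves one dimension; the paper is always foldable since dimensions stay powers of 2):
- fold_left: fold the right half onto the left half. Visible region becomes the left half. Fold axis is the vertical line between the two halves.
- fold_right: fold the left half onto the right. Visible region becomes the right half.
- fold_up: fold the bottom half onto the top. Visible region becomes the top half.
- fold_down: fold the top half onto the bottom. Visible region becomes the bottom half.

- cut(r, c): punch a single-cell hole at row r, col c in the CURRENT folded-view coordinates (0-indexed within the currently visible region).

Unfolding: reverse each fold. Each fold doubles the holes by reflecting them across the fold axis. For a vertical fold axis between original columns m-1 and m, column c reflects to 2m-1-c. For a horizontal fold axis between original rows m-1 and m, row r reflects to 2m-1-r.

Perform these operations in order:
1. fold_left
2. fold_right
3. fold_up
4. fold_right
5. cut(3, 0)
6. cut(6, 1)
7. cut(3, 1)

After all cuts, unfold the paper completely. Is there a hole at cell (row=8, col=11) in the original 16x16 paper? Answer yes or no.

Op 1 fold_left: fold axis v@8; visible region now rows[0,16) x cols[0,8) = 16x8
Op 2 fold_right: fold axis v@4; visible region now rows[0,16) x cols[4,8) = 16x4
Op 3 fold_up: fold axis h@8; visible region now rows[0,8) x cols[4,8) = 8x4
Op 4 fold_right: fold axis v@6; visible region now rows[0,8) x cols[6,8) = 8x2
Op 5 cut(3, 0): punch at orig (3,6); cuts so far [(3, 6)]; region rows[0,8) x cols[6,8) = 8x2
Op 6 cut(6, 1): punch at orig (6,7); cuts so far [(3, 6), (6, 7)]; region rows[0,8) x cols[6,8) = 8x2
Op 7 cut(3, 1): punch at orig (3,7); cuts so far [(3, 6), (3, 7), (6, 7)]; region rows[0,8) x cols[6,8) = 8x2
Unfold 1 (reflect across v@6): 6 holes -> [(3, 4), (3, 5), (3, 6), (3, 7), (6, 4), (6, 7)]
Unfold 2 (reflect across h@8): 12 holes -> [(3, 4), (3, 5), (3, 6), (3, 7), (6, 4), (6, 7), (9, 4), (9, 7), (12, 4), (12, 5), (12, 6), (12, 7)]
Unfold 3 (reflect across v@4): 24 holes -> [(3, 0), (3, 1), (3, 2), (3, 3), (3, 4), (3, 5), (3, 6), (3, 7), (6, 0), (6, 3), (6, 4), (6, 7), (9, 0), (9, 3), (9, 4), (9, 7), (12, 0), (12, 1), (12, 2), (12, 3), (12, 4), (12, 5), (12, 6), (12, 7)]
Unfold 4 (reflect across v@8): 48 holes -> [(3, 0), (3, 1), (3, 2), (3, 3), (3, 4), (3, 5), (3, 6), (3, 7), (3, 8), (3, 9), (3, 10), (3, 11), (3, 12), (3, 13), (3, 14), (3, 15), (6, 0), (6, 3), (6, 4), (6, 7), (6, 8), (6, 11), (6, 12), (6, 15), (9, 0), (9, 3), (9, 4), (9, 7), (9, 8), (9, 11), (9, 12), (9, 15), (12, 0), (12, 1), (12, 2), (12, 3), (12, 4), (12, 5), (12, 6), (12, 7), (12, 8), (12, 9), (12, 10), (12, 11), (12, 12), (12, 13), (12, 14), (12, 15)]
Holes: [(3, 0), (3, 1), (3, 2), (3, 3), (3, 4), (3, 5), (3, 6), (3, 7), (3, 8), (3, 9), (3, 10), (3, 11), (3, 12), (3, 13), (3, 14), (3, 15), (6, 0), (6, 3), (6, 4), (6, 7), (6, 8), (6, 11), (6, 12), (6, 15), (9, 0), (9, 3), (9, 4), (9, 7), (9, 8), (9, 11), (9, 12), (9, 15), (12, 0), (12, 1), (12, 2), (12, 3), (12, 4), (12, 5), (12, 6), (12, 7), (12, 8), (12, 9), (12, 10), (12, 11), (12, 12), (12, 13), (12, 14), (12, 15)]

Answer: no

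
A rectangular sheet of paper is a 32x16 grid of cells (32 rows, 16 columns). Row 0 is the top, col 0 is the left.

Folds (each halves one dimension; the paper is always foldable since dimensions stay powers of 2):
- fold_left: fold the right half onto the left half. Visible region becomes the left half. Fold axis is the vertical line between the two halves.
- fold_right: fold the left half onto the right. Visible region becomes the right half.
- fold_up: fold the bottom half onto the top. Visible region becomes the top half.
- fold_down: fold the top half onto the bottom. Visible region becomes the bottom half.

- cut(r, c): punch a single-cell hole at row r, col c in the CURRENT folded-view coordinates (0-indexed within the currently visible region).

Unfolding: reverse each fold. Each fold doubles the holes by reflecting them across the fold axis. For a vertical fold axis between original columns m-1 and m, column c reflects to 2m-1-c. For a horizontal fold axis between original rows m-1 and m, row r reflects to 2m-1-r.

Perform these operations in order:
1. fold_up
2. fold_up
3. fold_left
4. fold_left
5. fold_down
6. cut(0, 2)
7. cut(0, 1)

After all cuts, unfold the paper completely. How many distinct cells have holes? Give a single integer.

Op 1 fold_up: fold axis h@16; visible region now rows[0,16) x cols[0,16) = 16x16
Op 2 fold_up: fold axis h@8; visible region now rows[0,8) x cols[0,16) = 8x16
Op 3 fold_left: fold axis v@8; visible region now rows[0,8) x cols[0,8) = 8x8
Op 4 fold_left: fold axis v@4; visible region now rows[0,8) x cols[0,4) = 8x4
Op 5 fold_down: fold axis h@4; visible region now rows[4,8) x cols[0,4) = 4x4
Op 6 cut(0, 2): punch at orig (4,2); cuts so far [(4, 2)]; region rows[4,8) x cols[0,4) = 4x4
Op 7 cut(0, 1): punch at orig (4,1); cuts so far [(4, 1), (4, 2)]; region rows[4,8) x cols[0,4) = 4x4
Unfold 1 (reflect across h@4): 4 holes -> [(3, 1), (3, 2), (4, 1), (4, 2)]
Unfold 2 (reflect across v@4): 8 holes -> [(3, 1), (3, 2), (3, 5), (3, 6), (4, 1), (4, 2), (4, 5), (4, 6)]
Unfold 3 (reflect across v@8): 16 holes -> [(3, 1), (3, 2), (3, 5), (3, 6), (3, 9), (3, 10), (3, 13), (3, 14), (4, 1), (4, 2), (4, 5), (4, 6), (4, 9), (4, 10), (4, 13), (4, 14)]
Unfold 4 (reflect across h@8): 32 holes -> [(3, 1), (3, 2), (3, 5), (3, 6), (3, 9), (3, 10), (3, 13), (3, 14), (4, 1), (4, 2), (4, 5), (4, 6), (4, 9), (4, 10), (4, 13), (4, 14), (11, 1), (11, 2), (11, 5), (11, 6), (11, 9), (11, 10), (11, 13), (11, 14), (12, 1), (12, 2), (12, 5), (12, 6), (12, 9), (12, 10), (12, 13), (12, 14)]
Unfold 5 (reflect across h@16): 64 holes -> [(3, 1), (3, 2), (3, 5), (3, 6), (3, 9), (3, 10), (3, 13), (3, 14), (4, 1), (4, 2), (4, 5), (4, 6), (4, 9), (4, 10), (4, 13), (4, 14), (11, 1), (11, 2), (11, 5), (11, 6), (11, 9), (11, 10), (11, 13), (11, 14), (12, 1), (12, 2), (12, 5), (12, 6), (12, 9), (12, 10), (12, 13), (12, 14), (19, 1), (19, 2), (19, 5), (19, 6), (19, 9), (19, 10), (19, 13), (19, 14), (20, 1), (20, 2), (20, 5), (20, 6), (20, 9), (20, 10), (20, 13), (20, 14), (27, 1), (27, 2), (27, 5), (27, 6), (27, 9), (27, 10), (27, 13), (27, 14), (28, 1), (28, 2), (28, 5), (28, 6), (28, 9), (28, 10), (28, 13), (28, 14)]

Answer: 64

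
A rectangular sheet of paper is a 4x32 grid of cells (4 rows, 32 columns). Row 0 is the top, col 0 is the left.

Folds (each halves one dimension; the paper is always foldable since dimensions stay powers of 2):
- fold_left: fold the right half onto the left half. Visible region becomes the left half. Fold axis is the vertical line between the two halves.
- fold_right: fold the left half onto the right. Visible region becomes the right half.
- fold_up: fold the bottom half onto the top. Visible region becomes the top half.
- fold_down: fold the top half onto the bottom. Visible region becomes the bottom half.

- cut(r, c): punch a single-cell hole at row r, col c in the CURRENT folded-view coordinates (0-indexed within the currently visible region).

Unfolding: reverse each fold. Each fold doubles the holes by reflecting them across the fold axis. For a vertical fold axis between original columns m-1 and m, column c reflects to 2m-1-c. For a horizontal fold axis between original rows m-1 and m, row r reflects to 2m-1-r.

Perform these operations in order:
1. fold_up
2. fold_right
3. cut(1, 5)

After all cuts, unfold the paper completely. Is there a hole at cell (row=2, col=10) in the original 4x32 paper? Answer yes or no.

Answer: yes

Derivation:
Op 1 fold_up: fold axis h@2; visible region now rows[0,2) x cols[0,32) = 2x32
Op 2 fold_right: fold axis v@16; visible region now rows[0,2) x cols[16,32) = 2x16
Op 3 cut(1, 5): punch at orig (1,21); cuts so far [(1, 21)]; region rows[0,2) x cols[16,32) = 2x16
Unfold 1 (reflect across v@16): 2 holes -> [(1, 10), (1, 21)]
Unfold 2 (reflect across h@2): 4 holes -> [(1, 10), (1, 21), (2, 10), (2, 21)]
Holes: [(1, 10), (1, 21), (2, 10), (2, 21)]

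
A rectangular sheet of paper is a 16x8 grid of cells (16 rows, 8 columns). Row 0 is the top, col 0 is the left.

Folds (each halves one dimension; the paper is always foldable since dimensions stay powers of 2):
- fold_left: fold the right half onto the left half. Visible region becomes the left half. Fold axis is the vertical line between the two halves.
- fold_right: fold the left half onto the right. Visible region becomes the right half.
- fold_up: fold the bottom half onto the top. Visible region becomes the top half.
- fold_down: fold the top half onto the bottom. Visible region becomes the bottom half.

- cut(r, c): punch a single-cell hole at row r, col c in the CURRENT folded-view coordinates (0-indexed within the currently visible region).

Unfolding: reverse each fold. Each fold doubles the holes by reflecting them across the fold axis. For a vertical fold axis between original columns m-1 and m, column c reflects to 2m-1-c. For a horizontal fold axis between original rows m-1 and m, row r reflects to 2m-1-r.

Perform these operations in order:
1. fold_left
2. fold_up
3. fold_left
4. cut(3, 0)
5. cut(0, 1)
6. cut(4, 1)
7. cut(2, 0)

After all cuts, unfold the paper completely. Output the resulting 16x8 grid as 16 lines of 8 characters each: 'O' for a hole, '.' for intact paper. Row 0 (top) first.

Answer: .OO..OO.
........
O..OO..O
O..OO..O
.OO..OO.
........
........
........
........
........
........
.OO..OO.
O..OO..O
O..OO..O
........
.OO..OO.

Derivation:
Op 1 fold_left: fold axis v@4; visible region now rows[0,16) x cols[0,4) = 16x4
Op 2 fold_up: fold axis h@8; visible region now rows[0,8) x cols[0,4) = 8x4
Op 3 fold_left: fold axis v@2; visible region now rows[0,8) x cols[0,2) = 8x2
Op 4 cut(3, 0): punch at orig (3,0); cuts so far [(3, 0)]; region rows[0,8) x cols[0,2) = 8x2
Op 5 cut(0, 1): punch at orig (0,1); cuts so far [(0, 1), (3, 0)]; region rows[0,8) x cols[0,2) = 8x2
Op 6 cut(4, 1): punch at orig (4,1); cuts so far [(0, 1), (3, 0), (4, 1)]; region rows[0,8) x cols[0,2) = 8x2
Op 7 cut(2, 0): punch at orig (2,0); cuts so far [(0, 1), (2, 0), (3, 0), (4, 1)]; region rows[0,8) x cols[0,2) = 8x2
Unfold 1 (reflect across v@2): 8 holes -> [(0, 1), (0, 2), (2, 0), (2, 3), (3, 0), (3, 3), (4, 1), (4, 2)]
Unfold 2 (reflect across h@8): 16 holes -> [(0, 1), (0, 2), (2, 0), (2, 3), (3, 0), (3, 3), (4, 1), (4, 2), (11, 1), (11, 2), (12, 0), (12, 3), (13, 0), (13, 3), (15, 1), (15, 2)]
Unfold 3 (reflect across v@4): 32 holes -> [(0, 1), (0, 2), (0, 5), (0, 6), (2, 0), (2, 3), (2, 4), (2, 7), (3, 0), (3, 3), (3, 4), (3, 7), (4, 1), (4, 2), (4, 5), (4, 6), (11, 1), (11, 2), (11, 5), (11, 6), (12, 0), (12, 3), (12, 4), (12, 7), (13, 0), (13, 3), (13, 4), (13, 7), (15, 1), (15, 2), (15, 5), (15, 6)]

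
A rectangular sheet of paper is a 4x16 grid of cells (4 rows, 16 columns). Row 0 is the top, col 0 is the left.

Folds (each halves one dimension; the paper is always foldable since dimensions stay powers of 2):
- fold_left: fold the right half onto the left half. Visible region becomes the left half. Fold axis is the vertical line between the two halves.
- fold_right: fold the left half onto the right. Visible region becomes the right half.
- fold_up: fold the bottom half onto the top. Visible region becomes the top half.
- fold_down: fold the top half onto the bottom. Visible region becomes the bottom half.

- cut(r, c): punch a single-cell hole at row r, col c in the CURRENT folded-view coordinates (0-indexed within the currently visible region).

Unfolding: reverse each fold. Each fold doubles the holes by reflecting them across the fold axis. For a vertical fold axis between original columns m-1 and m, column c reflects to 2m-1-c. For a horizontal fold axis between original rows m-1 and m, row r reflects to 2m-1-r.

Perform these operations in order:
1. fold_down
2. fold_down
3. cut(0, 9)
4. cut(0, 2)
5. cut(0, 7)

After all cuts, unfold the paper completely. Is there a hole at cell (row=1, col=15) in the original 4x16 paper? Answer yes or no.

Op 1 fold_down: fold axis h@2; visible region now rows[2,4) x cols[0,16) = 2x16
Op 2 fold_down: fold axis h@3; visible region now rows[3,4) x cols[0,16) = 1x16
Op 3 cut(0, 9): punch at orig (3,9); cuts so far [(3, 9)]; region rows[3,4) x cols[0,16) = 1x16
Op 4 cut(0, 2): punch at orig (3,2); cuts so far [(3, 2), (3, 9)]; region rows[3,4) x cols[0,16) = 1x16
Op 5 cut(0, 7): punch at orig (3,7); cuts so far [(3, 2), (3, 7), (3, 9)]; region rows[3,4) x cols[0,16) = 1x16
Unfold 1 (reflect across h@3): 6 holes -> [(2, 2), (2, 7), (2, 9), (3, 2), (3, 7), (3, 9)]
Unfold 2 (reflect across h@2): 12 holes -> [(0, 2), (0, 7), (0, 9), (1, 2), (1, 7), (1, 9), (2, 2), (2, 7), (2, 9), (3, 2), (3, 7), (3, 9)]
Holes: [(0, 2), (0, 7), (0, 9), (1, 2), (1, 7), (1, 9), (2, 2), (2, 7), (2, 9), (3, 2), (3, 7), (3, 9)]

Answer: no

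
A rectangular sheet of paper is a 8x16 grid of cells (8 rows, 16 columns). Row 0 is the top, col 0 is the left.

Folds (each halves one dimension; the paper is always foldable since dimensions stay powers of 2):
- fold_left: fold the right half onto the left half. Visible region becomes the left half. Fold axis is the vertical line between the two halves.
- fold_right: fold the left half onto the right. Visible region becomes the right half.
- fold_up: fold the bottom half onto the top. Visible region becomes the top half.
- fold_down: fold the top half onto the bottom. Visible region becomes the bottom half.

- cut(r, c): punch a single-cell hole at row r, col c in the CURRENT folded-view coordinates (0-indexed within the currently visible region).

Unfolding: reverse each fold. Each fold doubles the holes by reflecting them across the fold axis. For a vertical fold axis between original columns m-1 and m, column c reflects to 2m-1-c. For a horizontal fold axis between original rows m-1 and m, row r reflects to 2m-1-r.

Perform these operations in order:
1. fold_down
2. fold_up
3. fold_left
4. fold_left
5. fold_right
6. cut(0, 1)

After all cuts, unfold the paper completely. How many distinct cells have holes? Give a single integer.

Op 1 fold_down: fold axis h@4; visible region now rows[4,8) x cols[0,16) = 4x16
Op 2 fold_up: fold axis h@6; visible region now rows[4,6) x cols[0,16) = 2x16
Op 3 fold_left: fold axis v@8; visible region now rows[4,6) x cols[0,8) = 2x8
Op 4 fold_left: fold axis v@4; visible region now rows[4,6) x cols[0,4) = 2x4
Op 5 fold_right: fold axis v@2; visible region now rows[4,6) x cols[2,4) = 2x2
Op 6 cut(0, 1): punch at orig (4,3); cuts so far [(4, 3)]; region rows[4,6) x cols[2,4) = 2x2
Unfold 1 (reflect across v@2): 2 holes -> [(4, 0), (4, 3)]
Unfold 2 (reflect across v@4): 4 holes -> [(4, 0), (4, 3), (4, 4), (4, 7)]
Unfold 3 (reflect across v@8): 8 holes -> [(4, 0), (4, 3), (4, 4), (4, 7), (4, 8), (4, 11), (4, 12), (4, 15)]
Unfold 4 (reflect across h@6): 16 holes -> [(4, 0), (4, 3), (4, 4), (4, 7), (4, 8), (4, 11), (4, 12), (4, 15), (7, 0), (7, 3), (7, 4), (7, 7), (7, 8), (7, 11), (7, 12), (7, 15)]
Unfold 5 (reflect across h@4): 32 holes -> [(0, 0), (0, 3), (0, 4), (0, 7), (0, 8), (0, 11), (0, 12), (0, 15), (3, 0), (3, 3), (3, 4), (3, 7), (3, 8), (3, 11), (3, 12), (3, 15), (4, 0), (4, 3), (4, 4), (4, 7), (4, 8), (4, 11), (4, 12), (4, 15), (7, 0), (7, 3), (7, 4), (7, 7), (7, 8), (7, 11), (7, 12), (7, 15)]

Answer: 32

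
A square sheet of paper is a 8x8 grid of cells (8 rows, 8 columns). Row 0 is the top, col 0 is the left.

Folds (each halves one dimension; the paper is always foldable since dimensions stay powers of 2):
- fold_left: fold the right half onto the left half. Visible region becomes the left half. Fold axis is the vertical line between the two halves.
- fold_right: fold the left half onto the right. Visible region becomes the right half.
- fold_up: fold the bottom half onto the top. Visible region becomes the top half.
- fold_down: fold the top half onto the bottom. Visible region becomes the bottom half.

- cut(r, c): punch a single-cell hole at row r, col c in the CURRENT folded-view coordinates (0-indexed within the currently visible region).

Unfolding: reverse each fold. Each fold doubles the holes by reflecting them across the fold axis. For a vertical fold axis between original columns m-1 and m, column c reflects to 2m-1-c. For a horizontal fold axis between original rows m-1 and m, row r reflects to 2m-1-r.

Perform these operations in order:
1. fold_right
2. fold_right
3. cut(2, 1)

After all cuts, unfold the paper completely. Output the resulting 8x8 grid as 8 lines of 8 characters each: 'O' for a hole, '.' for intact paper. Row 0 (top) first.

Answer: ........
........
O..OO..O
........
........
........
........
........

Derivation:
Op 1 fold_right: fold axis v@4; visible region now rows[0,8) x cols[4,8) = 8x4
Op 2 fold_right: fold axis v@6; visible region now rows[0,8) x cols[6,8) = 8x2
Op 3 cut(2, 1): punch at orig (2,7); cuts so far [(2, 7)]; region rows[0,8) x cols[6,8) = 8x2
Unfold 1 (reflect across v@6): 2 holes -> [(2, 4), (2, 7)]
Unfold 2 (reflect across v@4): 4 holes -> [(2, 0), (2, 3), (2, 4), (2, 7)]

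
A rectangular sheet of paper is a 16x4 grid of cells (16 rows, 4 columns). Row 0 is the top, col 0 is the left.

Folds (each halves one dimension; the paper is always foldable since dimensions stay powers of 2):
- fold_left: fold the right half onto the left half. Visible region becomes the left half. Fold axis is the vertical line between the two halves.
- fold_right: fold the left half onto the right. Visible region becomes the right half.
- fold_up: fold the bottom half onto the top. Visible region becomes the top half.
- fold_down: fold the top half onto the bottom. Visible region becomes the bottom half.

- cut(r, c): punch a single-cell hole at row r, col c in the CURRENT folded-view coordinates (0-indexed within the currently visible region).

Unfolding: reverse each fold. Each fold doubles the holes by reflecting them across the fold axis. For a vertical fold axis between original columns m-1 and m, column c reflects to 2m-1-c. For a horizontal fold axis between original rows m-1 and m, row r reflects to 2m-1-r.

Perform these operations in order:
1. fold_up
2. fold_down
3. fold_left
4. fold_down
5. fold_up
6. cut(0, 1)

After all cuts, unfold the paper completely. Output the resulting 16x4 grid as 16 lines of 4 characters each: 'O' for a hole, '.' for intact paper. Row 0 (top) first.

Answer: .OO.
.OO.
.OO.
.OO.
.OO.
.OO.
.OO.
.OO.
.OO.
.OO.
.OO.
.OO.
.OO.
.OO.
.OO.
.OO.

Derivation:
Op 1 fold_up: fold axis h@8; visible region now rows[0,8) x cols[0,4) = 8x4
Op 2 fold_down: fold axis h@4; visible region now rows[4,8) x cols[0,4) = 4x4
Op 3 fold_left: fold axis v@2; visible region now rows[4,8) x cols[0,2) = 4x2
Op 4 fold_down: fold axis h@6; visible region now rows[6,8) x cols[0,2) = 2x2
Op 5 fold_up: fold axis h@7; visible region now rows[6,7) x cols[0,2) = 1x2
Op 6 cut(0, 1): punch at orig (6,1); cuts so far [(6, 1)]; region rows[6,7) x cols[0,2) = 1x2
Unfold 1 (reflect across h@7): 2 holes -> [(6, 1), (7, 1)]
Unfold 2 (reflect across h@6): 4 holes -> [(4, 1), (5, 1), (6, 1), (7, 1)]
Unfold 3 (reflect across v@2): 8 holes -> [(4, 1), (4, 2), (5, 1), (5, 2), (6, 1), (6, 2), (7, 1), (7, 2)]
Unfold 4 (reflect across h@4): 16 holes -> [(0, 1), (0, 2), (1, 1), (1, 2), (2, 1), (2, 2), (3, 1), (3, 2), (4, 1), (4, 2), (5, 1), (5, 2), (6, 1), (6, 2), (7, 1), (7, 2)]
Unfold 5 (reflect across h@8): 32 holes -> [(0, 1), (0, 2), (1, 1), (1, 2), (2, 1), (2, 2), (3, 1), (3, 2), (4, 1), (4, 2), (5, 1), (5, 2), (6, 1), (6, 2), (7, 1), (7, 2), (8, 1), (8, 2), (9, 1), (9, 2), (10, 1), (10, 2), (11, 1), (11, 2), (12, 1), (12, 2), (13, 1), (13, 2), (14, 1), (14, 2), (15, 1), (15, 2)]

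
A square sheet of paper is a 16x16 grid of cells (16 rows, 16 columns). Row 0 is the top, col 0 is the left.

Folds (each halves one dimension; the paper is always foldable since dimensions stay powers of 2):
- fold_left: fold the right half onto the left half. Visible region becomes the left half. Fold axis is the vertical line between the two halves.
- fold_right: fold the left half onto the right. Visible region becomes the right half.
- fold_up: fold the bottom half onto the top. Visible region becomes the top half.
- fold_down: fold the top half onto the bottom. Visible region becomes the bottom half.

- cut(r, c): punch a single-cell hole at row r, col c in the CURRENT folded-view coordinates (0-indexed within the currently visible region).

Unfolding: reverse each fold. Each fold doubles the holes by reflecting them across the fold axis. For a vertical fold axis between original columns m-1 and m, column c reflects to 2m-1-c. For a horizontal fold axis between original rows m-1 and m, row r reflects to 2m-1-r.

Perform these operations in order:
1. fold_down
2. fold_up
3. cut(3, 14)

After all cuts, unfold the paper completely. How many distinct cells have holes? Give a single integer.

Op 1 fold_down: fold axis h@8; visible region now rows[8,16) x cols[0,16) = 8x16
Op 2 fold_up: fold axis h@12; visible region now rows[8,12) x cols[0,16) = 4x16
Op 3 cut(3, 14): punch at orig (11,14); cuts so far [(11, 14)]; region rows[8,12) x cols[0,16) = 4x16
Unfold 1 (reflect across h@12): 2 holes -> [(11, 14), (12, 14)]
Unfold 2 (reflect across h@8): 4 holes -> [(3, 14), (4, 14), (11, 14), (12, 14)]

Answer: 4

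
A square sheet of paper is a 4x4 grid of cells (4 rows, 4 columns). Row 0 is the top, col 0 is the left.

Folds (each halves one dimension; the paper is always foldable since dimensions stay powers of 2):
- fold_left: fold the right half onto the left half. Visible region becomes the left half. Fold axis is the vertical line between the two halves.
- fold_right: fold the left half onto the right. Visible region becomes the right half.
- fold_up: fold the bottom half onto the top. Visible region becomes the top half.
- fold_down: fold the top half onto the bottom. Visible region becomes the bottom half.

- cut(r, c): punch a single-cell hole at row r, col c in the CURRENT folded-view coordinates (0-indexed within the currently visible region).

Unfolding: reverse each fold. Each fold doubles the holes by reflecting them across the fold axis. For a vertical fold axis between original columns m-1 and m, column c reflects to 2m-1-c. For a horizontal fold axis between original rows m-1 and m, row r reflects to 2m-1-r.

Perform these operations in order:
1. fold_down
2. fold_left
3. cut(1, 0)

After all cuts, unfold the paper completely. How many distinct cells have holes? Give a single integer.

Answer: 4

Derivation:
Op 1 fold_down: fold axis h@2; visible region now rows[2,4) x cols[0,4) = 2x4
Op 2 fold_left: fold axis v@2; visible region now rows[2,4) x cols[0,2) = 2x2
Op 3 cut(1, 0): punch at orig (3,0); cuts so far [(3, 0)]; region rows[2,4) x cols[0,2) = 2x2
Unfold 1 (reflect across v@2): 2 holes -> [(3, 0), (3, 3)]
Unfold 2 (reflect across h@2): 4 holes -> [(0, 0), (0, 3), (3, 0), (3, 3)]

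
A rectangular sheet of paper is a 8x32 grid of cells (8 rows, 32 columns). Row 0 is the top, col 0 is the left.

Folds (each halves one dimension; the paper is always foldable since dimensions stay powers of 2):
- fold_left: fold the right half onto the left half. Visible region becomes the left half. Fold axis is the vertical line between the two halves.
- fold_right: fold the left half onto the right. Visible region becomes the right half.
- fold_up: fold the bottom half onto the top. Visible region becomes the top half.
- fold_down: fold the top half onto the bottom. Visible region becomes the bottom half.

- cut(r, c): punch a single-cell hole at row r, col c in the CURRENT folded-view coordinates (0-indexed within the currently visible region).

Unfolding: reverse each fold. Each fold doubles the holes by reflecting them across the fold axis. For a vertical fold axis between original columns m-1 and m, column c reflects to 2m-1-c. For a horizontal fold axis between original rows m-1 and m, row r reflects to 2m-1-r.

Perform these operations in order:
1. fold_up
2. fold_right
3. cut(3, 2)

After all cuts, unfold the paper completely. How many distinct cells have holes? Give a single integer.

Op 1 fold_up: fold axis h@4; visible region now rows[0,4) x cols[0,32) = 4x32
Op 2 fold_right: fold axis v@16; visible region now rows[0,4) x cols[16,32) = 4x16
Op 3 cut(3, 2): punch at orig (3,18); cuts so far [(3, 18)]; region rows[0,4) x cols[16,32) = 4x16
Unfold 1 (reflect across v@16): 2 holes -> [(3, 13), (3, 18)]
Unfold 2 (reflect across h@4): 4 holes -> [(3, 13), (3, 18), (4, 13), (4, 18)]

Answer: 4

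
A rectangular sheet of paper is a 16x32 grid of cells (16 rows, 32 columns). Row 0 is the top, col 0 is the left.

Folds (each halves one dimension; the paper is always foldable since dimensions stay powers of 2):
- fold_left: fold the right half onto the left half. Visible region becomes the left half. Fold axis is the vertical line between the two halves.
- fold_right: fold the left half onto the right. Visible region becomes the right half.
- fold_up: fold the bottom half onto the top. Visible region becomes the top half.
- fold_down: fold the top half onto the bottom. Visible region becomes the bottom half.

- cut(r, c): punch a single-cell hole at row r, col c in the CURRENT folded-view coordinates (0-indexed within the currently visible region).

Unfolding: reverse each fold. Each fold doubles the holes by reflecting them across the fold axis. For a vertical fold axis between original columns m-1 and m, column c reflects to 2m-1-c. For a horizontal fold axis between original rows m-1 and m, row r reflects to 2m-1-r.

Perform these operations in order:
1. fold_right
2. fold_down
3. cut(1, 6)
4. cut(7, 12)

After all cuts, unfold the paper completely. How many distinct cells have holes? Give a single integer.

Answer: 8

Derivation:
Op 1 fold_right: fold axis v@16; visible region now rows[0,16) x cols[16,32) = 16x16
Op 2 fold_down: fold axis h@8; visible region now rows[8,16) x cols[16,32) = 8x16
Op 3 cut(1, 6): punch at orig (9,22); cuts so far [(9, 22)]; region rows[8,16) x cols[16,32) = 8x16
Op 4 cut(7, 12): punch at orig (15,28); cuts so far [(9, 22), (15, 28)]; region rows[8,16) x cols[16,32) = 8x16
Unfold 1 (reflect across h@8): 4 holes -> [(0, 28), (6, 22), (9, 22), (15, 28)]
Unfold 2 (reflect across v@16): 8 holes -> [(0, 3), (0, 28), (6, 9), (6, 22), (9, 9), (9, 22), (15, 3), (15, 28)]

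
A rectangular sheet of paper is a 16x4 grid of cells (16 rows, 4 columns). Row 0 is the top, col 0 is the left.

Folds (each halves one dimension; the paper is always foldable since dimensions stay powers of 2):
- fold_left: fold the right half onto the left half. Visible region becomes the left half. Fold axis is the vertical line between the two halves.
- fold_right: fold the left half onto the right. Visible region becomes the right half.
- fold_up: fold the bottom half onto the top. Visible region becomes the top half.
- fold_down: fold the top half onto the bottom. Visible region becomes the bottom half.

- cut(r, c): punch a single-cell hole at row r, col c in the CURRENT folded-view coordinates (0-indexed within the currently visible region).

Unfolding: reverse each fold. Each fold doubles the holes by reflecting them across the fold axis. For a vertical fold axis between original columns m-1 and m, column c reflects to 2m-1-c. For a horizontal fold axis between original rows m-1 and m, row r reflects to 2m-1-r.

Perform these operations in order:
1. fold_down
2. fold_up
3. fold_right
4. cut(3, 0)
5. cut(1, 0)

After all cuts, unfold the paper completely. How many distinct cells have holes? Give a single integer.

Op 1 fold_down: fold axis h@8; visible region now rows[8,16) x cols[0,4) = 8x4
Op 2 fold_up: fold axis h@12; visible region now rows[8,12) x cols[0,4) = 4x4
Op 3 fold_right: fold axis v@2; visible region now rows[8,12) x cols[2,4) = 4x2
Op 4 cut(3, 0): punch at orig (11,2); cuts so far [(11, 2)]; region rows[8,12) x cols[2,4) = 4x2
Op 5 cut(1, 0): punch at orig (9,2); cuts so far [(9, 2), (11, 2)]; region rows[8,12) x cols[2,4) = 4x2
Unfold 1 (reflect across v@2): 4 holes -> [(9, 1), (9, 2), (11, 1), (11, 2)]
Unfold 2 (reflect across h@12): 8 holes -> [(9, 1), (9, 2), (11, 1), (11, 2), (12, 1), (12, 2), (14, 1), (14, 2)]
Unfold 3 (reflect across h@8): 16 holes -> [(1, 1), (1, 2), (3, 1), (3, 2), (4, 1), (4, 2), (6, 1), (6, 2), (9, 1), (9, 2), (11, 1), (11, 2), (12, 1), (12, 2), (14, 1), (14, 2)]

Answer: 16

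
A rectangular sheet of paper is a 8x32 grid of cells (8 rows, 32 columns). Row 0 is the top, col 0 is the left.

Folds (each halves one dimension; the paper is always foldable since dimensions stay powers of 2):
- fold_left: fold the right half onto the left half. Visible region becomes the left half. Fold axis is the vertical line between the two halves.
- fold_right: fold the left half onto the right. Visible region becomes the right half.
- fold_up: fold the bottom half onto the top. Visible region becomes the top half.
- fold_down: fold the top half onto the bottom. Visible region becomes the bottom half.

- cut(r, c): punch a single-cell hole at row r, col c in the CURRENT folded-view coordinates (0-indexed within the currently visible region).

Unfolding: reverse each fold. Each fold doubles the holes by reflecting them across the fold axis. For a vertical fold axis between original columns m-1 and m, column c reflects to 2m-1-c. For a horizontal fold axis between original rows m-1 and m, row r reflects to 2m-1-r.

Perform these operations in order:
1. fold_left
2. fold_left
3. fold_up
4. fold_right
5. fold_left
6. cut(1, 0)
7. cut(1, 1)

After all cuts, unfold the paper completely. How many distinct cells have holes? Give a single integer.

Op 1 fold_left: fold axis v@16; visible region now rows[0,8) x cols[0,16) = 8x16
Op 2 fold_left: fold axis v@8; visible region now rows[0,8) x cols[0,8) = 8x8
Op 3 fold_up: fold axis h@4; visible region now rows[0,4) x cols[0,8) = 4x8
Op 4 fold_right: fold axis v@4; visible region now rows[0,4) x cols[4,8) = 4x4
Op 5 fold_left: fold axis v@6; visible region now rows[0,4) x cols[4,6) = 4x2
Op 6 cut(1, 0): punch at orig (1,4); cuts so far [(1, 4)]; region rows[0,4) x cols[4,6) = 4x2
Op 7 cut(1, 1): punch at orig (1,5); cuts so far [(1, 4), (1, 5)]; region rows[0,4) x cols[4,6) = 4x2
Unfold 1 (reflect across v@6): 4 holes -> [(1, 4), (1, 5), (1, 6), (1, 7)]
Unfold 2 (reflect across v@4): 8 holes -> [(1, 0), (1, 1), (1, 2), (1, 3), (1, 4), (1, 5), (1, 6), (1, 7)]
Unfold 3 (reflect across h@4): 16 holes -> [(1, 0), (1, 1), (1, 2), (1, 3), (1, 4), (1, 5), (1, 6), (1, 7), (6, 0), (6, 1), (6, 2), (6, 3), (6, 4), (6, 5), (6, 6), (6, 7)]
Unfold 4 (reflect across v@8): 32 holes -> [(1, 0), (1, 1), (1, 2), (1, 3), (1, 4), (1, 5), (1, 6), (1, 7), (1, 8), (1, 9), (1, 10), (1, 11), (1, 12), (1, 13), (1, 14), (1, 15), (6, 0), (6, 1), (6, 2), (6, 3), (6, 4), (6, 5), (6, 6), (6, 7), (6, 8), (6, 9), (6, 10), (6, 11), (6, 12), (6, 13), (6, 14), (6, 15)]
Unfold 5 (reflect across v@16): 64 holes -> [(1, 0), (1, 1), (1, 2), (1, 3), (1, 4), (1, 5), (1, 6), (1, 7), (1, 8), (1, 9), (1, 10), (1, 11), (1, 12), (1, 13), (1, 14), (1, 15), (1, 16), (1, 17), (1, 18), (1, 19), (1, 20), (1, 21), (1, 22), (1, 23), (1, 24), (1, 25), (1, 26), (1, 27), (1, 28), (1, 29), (1, 30), (1, 31), (6, 0), (6, 1), (6, 2), (6, 3), (6, 4), (6, 5), (6, 6), (6, 7), (6, 8), (6, 9), (6, 10), (6, 11), (6, 12), (6, 13), (6, 14), (6, 15), (6, 16), (6, 17), (6, 18), (6, 19), (6, 20), (6, 21), (6, 22), (6, 23), (6, 24), (6, 25), (6, 26), (6, 27), (6, 28), (6, 29), (6, 30), (6, 31)]

Answer: 64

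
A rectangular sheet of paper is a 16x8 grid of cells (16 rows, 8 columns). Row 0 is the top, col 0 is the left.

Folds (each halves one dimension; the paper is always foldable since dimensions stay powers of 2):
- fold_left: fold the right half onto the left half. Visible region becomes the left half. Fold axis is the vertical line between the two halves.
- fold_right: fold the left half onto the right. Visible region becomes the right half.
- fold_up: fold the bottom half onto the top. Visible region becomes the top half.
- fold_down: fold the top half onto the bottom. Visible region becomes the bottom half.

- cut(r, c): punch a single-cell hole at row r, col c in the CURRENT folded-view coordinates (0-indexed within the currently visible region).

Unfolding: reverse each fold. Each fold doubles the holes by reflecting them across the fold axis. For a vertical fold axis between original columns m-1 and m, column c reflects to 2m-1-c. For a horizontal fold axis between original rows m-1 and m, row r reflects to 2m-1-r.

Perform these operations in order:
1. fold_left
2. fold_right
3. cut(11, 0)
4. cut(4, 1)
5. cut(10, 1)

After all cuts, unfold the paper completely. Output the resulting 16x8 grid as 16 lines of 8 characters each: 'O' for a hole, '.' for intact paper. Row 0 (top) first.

Op 1 fold_left: fold axis v@4; visible region now rows[0,16) x cols[0,4) = 16x4
Op 2 fold_right: fold axis v@2; visible region now rows[0,16) x cols[2,4) = 16x2
Op 3 cut(11, 0): punch at orig (11,2); cuts so far [(11, 2)]; region rows[0,16) x cols[2,4) = 16x2
Op 4 cut(4, 1): punch at orig (4,3); cuts so far [(4, 3), (11, 2)]; region rows[0,16) x cols[2,4) = 16x2
Op 5 cut(10, 1): punch at orig (10,3); cuts so far [(4, 3), (10, 3), (11, 2)]; region rows[0,16) x cols[2,4) = 16x2
Unfold 1 (reflect across v@2): 6 holes -> [(4, 0), (4, 3), (10, 0), (10, 3), (11, 1), (11, 2)]
Unfold 2 (reflect across v@4): 12 holes -> [(4, 0), (4, 3), (4, 4), (4, 7), (10, 0), (10, 3), (10, 4), (10, 7), (11, 1), (11, 2), (11, 5), (11, 6)]

Answer: ........
........
........
........
O..OO..O
........
........
........
........
........
O..OO..O
.OO..OO.
........
........
........
........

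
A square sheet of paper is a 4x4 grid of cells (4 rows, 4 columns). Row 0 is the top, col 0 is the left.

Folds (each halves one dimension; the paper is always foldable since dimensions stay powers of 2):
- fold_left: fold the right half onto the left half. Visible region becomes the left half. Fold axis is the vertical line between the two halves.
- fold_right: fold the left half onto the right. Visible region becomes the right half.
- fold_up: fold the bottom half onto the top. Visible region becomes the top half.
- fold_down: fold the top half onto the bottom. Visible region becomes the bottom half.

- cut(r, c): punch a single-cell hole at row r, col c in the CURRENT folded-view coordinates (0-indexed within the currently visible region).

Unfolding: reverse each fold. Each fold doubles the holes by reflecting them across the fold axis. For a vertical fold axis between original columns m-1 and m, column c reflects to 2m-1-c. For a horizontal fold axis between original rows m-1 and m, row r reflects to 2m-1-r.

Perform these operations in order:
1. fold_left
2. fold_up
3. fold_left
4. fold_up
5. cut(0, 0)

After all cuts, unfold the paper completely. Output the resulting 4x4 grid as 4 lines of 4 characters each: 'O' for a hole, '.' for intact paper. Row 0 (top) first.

Answer: OOOO
OOOO
OOOO
OOOO

Derivation:
Op 1 fold_left: fold axis v@2; visible region now rows[0,4) x cols[0,2) = 4x2
Op 2 fold_up: fold axis h@2; visible region now rows[0,2) x cols[0,2) = 2x2
Op 3 fold_left: fold axis v@1; visible region now rows[0,2) x cols[0,1) = 2x1
Op 4 fold_up: fold axis h@1; visible region now rows[0,1) x cols[0,1) = 1x1
Op 5 cut(0, 0): punch at orig (0,0); cuts so far [(0, 0)]; region rows[0,1) x cols[0,1) = 1x1
Unfold 1 (reflect across h@1): 2 holes -> [(0, 0), (1, 0)]
Unfold 2 (reflect across v@1): 4 holes -> [(0, 0), (0, 1), (1, 0), (1, 1)]
Unfold 3 (reflect across h@2): 8 holes -> [(0, 0), (0, 1), (1, 0), (1, 1), (2, 0), (2, 1), (3, 0), (3, 1)]
Unfold 4 (reflect across v@2): 16 holes -> [(0, 0), (0, 1), (0, 2), (0, 3), (1, 0), (1, 1), (1, 2), (1, 3), (2, 0), (2, 1), (2, 2), (2, 3), (3, 0), (3, 1), (3, 2), (3, 3)]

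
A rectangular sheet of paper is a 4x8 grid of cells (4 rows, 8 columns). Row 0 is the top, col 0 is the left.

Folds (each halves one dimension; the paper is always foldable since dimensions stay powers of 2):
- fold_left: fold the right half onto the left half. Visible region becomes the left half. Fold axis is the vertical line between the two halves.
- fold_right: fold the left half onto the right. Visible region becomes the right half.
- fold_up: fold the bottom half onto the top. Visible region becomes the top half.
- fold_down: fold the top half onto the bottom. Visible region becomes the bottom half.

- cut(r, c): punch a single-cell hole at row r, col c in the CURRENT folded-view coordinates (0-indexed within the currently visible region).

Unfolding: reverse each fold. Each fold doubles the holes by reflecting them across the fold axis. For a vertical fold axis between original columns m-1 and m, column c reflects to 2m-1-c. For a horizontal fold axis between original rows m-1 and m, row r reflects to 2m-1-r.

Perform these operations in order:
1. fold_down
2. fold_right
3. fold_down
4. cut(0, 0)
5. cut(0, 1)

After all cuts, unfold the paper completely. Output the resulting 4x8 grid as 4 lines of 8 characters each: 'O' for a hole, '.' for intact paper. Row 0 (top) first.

Op 1 fold_down: fold axis h@2; visible region now rows[2,4) x cols[0,8) = 2x8
Op 2 fold_right: fold axis v@4; visible region now rows[2,4) x cols[4,8) = 2x4
Op 3 fold_down: fold axis h@3; visible region now rows[3,4) x cols[4,8) = 1x4
Op 4 cut(0, 0): punch at orig (3,4); cuts so far [(3, 4)]; region rows[3,4) x cols[4,8) = 1x4
Op 5 cut(0, 1): punch at orig (3,5); cuts so far [(3, 4), (3, 5)]; region rows[3,4) x cols[4,8) = 1x4
Unfold 1 (reflect across h@3): 4 holes -> [(2, 4), (2, 5), (3, 4), (3, 5)]
Unfold 2 (reflect across v@4): 8 holes -> [(2, 2), (2, 3), (2, 4), (2, 5), (3, 2), (3, 3), (3, 4), (3, 5)]
Unfold 3 (reflect across h@2): 16 holes -> [(0, 2), (0, 3), (0, 4), (0, 5), (1, 2), (1, 3), (1, 4), (1, 5), (2, 2), (2, 3), (2, 4), (2, 5), (3, 2), (3, 3), (3, 4), (3, 5)]

Answer: ..OOOO..
..OOOO..
..OOOO..
..OOOO..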